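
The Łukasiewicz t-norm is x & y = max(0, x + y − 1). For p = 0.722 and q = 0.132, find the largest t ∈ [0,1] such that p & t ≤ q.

The residuum of the Łukasiewicz t-norm gives the supremum: min(1, 1 − 0.722 + 0.132).
1 − 0.722 + 0.132 = 0.410, so t = min(1, 0.410) = 0.410.
Check: 0.722 & 0.410 = max(0, 0.132) = 0.132 ≤ 0.132.

0.410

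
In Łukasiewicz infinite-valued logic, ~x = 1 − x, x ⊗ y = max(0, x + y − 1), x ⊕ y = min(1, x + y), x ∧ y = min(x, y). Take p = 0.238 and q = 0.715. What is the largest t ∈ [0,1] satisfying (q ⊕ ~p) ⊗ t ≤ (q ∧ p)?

~p = 1 − 0.238 = 0.762
q ⊕ ~p = min(1, 0.715 + 0.762) = min(1, 1.477) = 1.000
So the left factor is q ⊕ ~p = 1.000.
q ∧ p = min(0.715, 0.238) = 0.238
So the right-hand bound is q ∧ p = 0.238.
The residuum of the Łukasiewicz t-norm gives the supremum: min(1, 1 − 1.000 + 0.238).
1 − 1.000 + 0.238 = 0.238, so t = min(1, 0.238) = 0.238.
Check: 1.000 ⊗ 0.238 = max(0, 0.238) = 0.238 ≤ 0.238.

0.238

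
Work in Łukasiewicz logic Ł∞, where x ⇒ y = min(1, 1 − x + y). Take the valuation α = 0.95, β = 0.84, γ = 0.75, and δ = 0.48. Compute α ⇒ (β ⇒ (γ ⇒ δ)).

γ ⇒ δ = min(1, 1 − 0.75 + 0.48) = min(1, 0.73) = 0.73
β ⇒ (γ ⇒ δ) = min(1, 1 − 0.84 + 0.73) = min(1, 0.89) = 0.89
α ⇒ (β ⇒ (γ ⇒ δ)) = min(1, 1 − 0.95 + 0.89) = min(1, 0.94) = 0.94

0.94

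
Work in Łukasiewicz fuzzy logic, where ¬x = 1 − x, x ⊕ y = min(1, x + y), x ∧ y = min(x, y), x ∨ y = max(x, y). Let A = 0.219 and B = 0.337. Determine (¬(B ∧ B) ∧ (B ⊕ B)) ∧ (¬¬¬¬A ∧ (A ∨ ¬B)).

B ∧ B = min(0.337, 0.337) = 0.337
¬(B ∧ B) = 1 − 0.337 = 0.663
B ⊕ B = min(1, 0.337 + 0.337) = min(1, 0.674) = 0.674
¬(B ∧ B) ∧ (B ⊕ B) = min(0.663, 0.674) = 0.663
¬A = 1 − 0.219 = 0.781
¬¬A = 1 − 0.781 = 0.219
¬¬¬A = 1 − 0.219 = 0.781
¬¬¬¬A = 1 − 0.781 = 0.219
¬B = 1 − 0.337 = 0.663
A ∨ ¬B = max(0.219, 0.663) = 0.663
¬¬¬¬A ∧ (A ∨ ¬B) = min(0.219, 0.663) = 0.219
(¬(B ∧ B) ∧ (B ⊕ B)) ∧ (¬¬¬¬A ∧ (A ∨ ¬B)) = min(0.663, 0.219) = 0.219

0.219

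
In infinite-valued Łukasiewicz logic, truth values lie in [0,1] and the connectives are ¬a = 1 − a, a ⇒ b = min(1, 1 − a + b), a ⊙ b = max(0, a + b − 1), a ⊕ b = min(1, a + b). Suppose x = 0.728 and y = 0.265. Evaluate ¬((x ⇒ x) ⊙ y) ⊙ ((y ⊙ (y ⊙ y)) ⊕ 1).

0.735

x ⇒ x = min(1, 1 − 0.728 + 0.728) = min(1, 1.000) = 1.000
(x ⇒ x) ⊙ y = max(0, 1.000 + 0.265 − 1) = max(0, 0.265) = 0.265
¬((x ⇒ x) ⊙ y) = 1 − 0.265 = 0.735
y ⊙ y = max(0, 0.265 + 0.265 − 1) = max(0, -0.470) = 0.000
y ⊙ (y ⊙ y) = max(0, 0.265 + 0.000 − 1) = max(0, -0.735) = 0.000
(y ⊙ (y ⊙ y)) ⊕ 1 = min(1, 0.000 + 1.000) = min(1, 1.000) = 1.000
¬((x ⇒ x) ⊙ y) ⊙ ((y ⊙ (y ⊙ y)) ⊕ 1) = max(0, 0.735 + 1.000 − 1) = max(0, 0.735) = 0.735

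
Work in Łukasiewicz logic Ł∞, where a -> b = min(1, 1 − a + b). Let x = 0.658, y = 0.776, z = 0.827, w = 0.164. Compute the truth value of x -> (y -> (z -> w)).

0.903

z -> w = min(1, 1 − 0.827 + 0.164) = min(1, 0.337) = 0.337
y -> (z -> w) = min(1, 1 − 0.776 + 0.337) = min(1, 0.561) = 0.561
x -> (y -> (z -> w)) = min(1, 1 − 0.658 + 0.561) = min(1, 0.903) = 0.903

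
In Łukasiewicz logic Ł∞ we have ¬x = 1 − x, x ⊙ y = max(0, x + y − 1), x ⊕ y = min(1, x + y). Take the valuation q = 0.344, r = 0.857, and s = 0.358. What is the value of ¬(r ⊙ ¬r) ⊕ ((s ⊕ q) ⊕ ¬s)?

¬r = 1 − 0.857 = 0.143
r ⊙ ¬r = max(0, 0.857 + 0.143 − 1) = max(0, 0.000) = 0.000
¬(r ⊙ ¬r) = 1 − 0.000 = 1.000
s ⊕ q = min(1, 0.358 + 0.344) = min(1, 0.702) = 0.702
¬s = 1 − 0.358 = 0.642
(s ⊕ q) ⊕ ¬s = min(1, 0.702 + 0.642) = min(1, 1.344) = 1.000
¬(r ⊙ ¬r) ⊕ ((s ⊕ q) ⊕ ¬s) = min(1, 1.000 + 1.000) = min(1, 2.000) = 1.000

1.000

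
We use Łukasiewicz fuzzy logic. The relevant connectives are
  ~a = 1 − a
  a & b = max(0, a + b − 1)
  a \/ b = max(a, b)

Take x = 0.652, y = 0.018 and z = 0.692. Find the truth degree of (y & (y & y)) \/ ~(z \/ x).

0.308

y & y = max(0, 0.018 + 0.018 − 1) = max(0, -0.964) = 0.000
y & (y & y) = max(0, 0.018 + 0.000 − 1) = max(0, -0.982) = 0.000
z \/ x = max(0.692, 0.652) = 0.692
~(z \/ x) = 1 − 0.692 = 0.308
(y & (y & y)) \/ ~(z \/ x) = max(0.000, 0.308) = 0.308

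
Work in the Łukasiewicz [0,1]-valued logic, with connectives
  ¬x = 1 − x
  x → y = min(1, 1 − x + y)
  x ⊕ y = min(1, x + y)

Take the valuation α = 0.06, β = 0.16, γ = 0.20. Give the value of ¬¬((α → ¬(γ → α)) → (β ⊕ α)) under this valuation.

γ → α = min(1, 1 − 0.20 + 0.06) = min(1, 0.86) = 0.86
¬(γ → α) = 1 − 0.86 = 0.14
α → ¬(γ → α) = min(1, 1 − 0.06 + 0.14) = min(1, 1.08) = 1.00
β ⊕ α = min(1, 0.16 + 0.06) = min(1, 0.22) = 0.22
(α → ¬(γ → α)) → (β ⊕ α) = min(1, 1 − 1.00 + 0.22) = min(1, 0.22) = 0.22
¬((α → ¬(γ → α)) → (β ⊕ α)) = 1 − 0.22 = 0.78
¬¬((α → ¬(γ → α)) → (β ⊕ α)) = 1 − 0.78 = 0.22

0.22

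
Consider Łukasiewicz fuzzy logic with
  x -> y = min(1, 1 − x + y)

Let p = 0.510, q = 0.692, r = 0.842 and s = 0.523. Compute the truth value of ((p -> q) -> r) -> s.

p -> q = min(1, 1 − 0.510 + 0.692) = min(1, 1.182) = 1.000
(p -> q) -> r = min(1, 1 − 1.000 + 0.842) = min(1, 0.842) = 0.842
((p -> q) -> r) -> s = min(1, 1 − 0.842 + 0.523) = min(1, 0.681) = 0.681

0.681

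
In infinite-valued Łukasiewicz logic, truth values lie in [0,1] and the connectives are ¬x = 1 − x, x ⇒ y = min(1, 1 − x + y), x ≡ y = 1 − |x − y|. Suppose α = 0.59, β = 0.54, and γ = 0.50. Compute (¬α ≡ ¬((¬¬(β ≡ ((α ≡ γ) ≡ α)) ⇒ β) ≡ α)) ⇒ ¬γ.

0.82

¬α = 1 − 0.59 = 0.41
α ≡ γ = 1 − |0.59 − 0.50| = 1 − 0.09 = 0.91
(α ≡ γ) ≡ α = 1 − |0.91 − 0.59| = 1 − 0.32 = 0.68
β ≡ ((α ≡ γ) ≡ α) = 1 − |0.54 − 0.68| = 1 − 0.14 = 0.86
¬(β ≡ ((α ≡ γ) ≡ α)) = 1 − 0.86 = 0.14
¬¬(β ≡ ((α ≡ γ) ≡ α)) = 1 − 0.14 = 0.86
¬¬(β ≡ ((α ≡ γ) ≡ α)) ⇒ β = min(1, 1 − 0.86 + 0.54) = min(1, 0.68) = 0.68
(¬¬(β ≡ ((α ≡ γ) ≡ α)) ⇒ β) ≡ α = 1 − |0.68 − 0.59| = 1 − 0.09 = 0.91
¬((¬¬(β ≡ ((α ≡ γ) ≡ α)) ⇒ β) ≡ α) = 1 − 0.91 = 0.09
¬α ≡ ¬((¬¬(β ≡ ((α ≡ γ) ≡ α)) ⇒ β) ≡ α) = 1 − |0.41 − 0.09| = 1 − 0.32 = 0.68
¬γ = 1 − 0.50 = 0.50
(¬α ≡ ¬((¬¬(β ≡ ((α ≡ γ) ≡ α)) ⇒ β) ≡ α)) ⇒ ¬γ = min(1, 1 − 0.68 + 0.50) = min(1, 0.82) = 0.82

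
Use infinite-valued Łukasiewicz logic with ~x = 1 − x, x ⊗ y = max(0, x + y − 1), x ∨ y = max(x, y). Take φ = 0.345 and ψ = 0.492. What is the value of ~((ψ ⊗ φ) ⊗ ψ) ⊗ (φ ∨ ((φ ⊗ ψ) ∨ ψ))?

0.492

ψ ⊗ φ = max(0, 0.492 + 0.345 − 1) = max(0, -0.163) = 0.000
(ψ ⊗ φ) ⊗ ψ = max(0, 0.000 + 0.492 − 1) = max(0, -0.508) = 0.000
~((ψ ⊗ φ) ⊗ ψ) = 1 − 0.000 = 1.000
φ ⊗ ψ = max(0, 0.345 + 0.492 − 1) = max(0, -0.163) = 0.000
(φ ⊗ ψ) ∨ ψ = max(0.000, 0.492) = 0.492
φ ∨ ((φ ⊗ ψ) ∨ ψ) = max(0.345, 0.492) = 0.492
~((ψ ⊗ φ) ⊗ ψ) ⊗ (φ ∨ ((φ ⊗ ψ) ∨ ψ)) = max(0, 1.000 + 0.492 − 1) = max(0, 0.492) = 0.492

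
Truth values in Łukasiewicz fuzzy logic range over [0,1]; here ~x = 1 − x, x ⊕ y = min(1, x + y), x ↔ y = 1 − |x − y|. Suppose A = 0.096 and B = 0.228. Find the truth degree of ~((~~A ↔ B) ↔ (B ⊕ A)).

0.544

~A = 1 − 0.096 = 0.904
~~A = 1 − 0.904 = 0.096
~~A ↔ B = 1 − |0.096 − 0.228| = 1 − 0.132 = 0.868
B ⊕ A = min(1, 0.228 + 0.096) = min(1, 0.324) = 0.324
(~~A ↔ B) ↔ (B ⊕ A) = 1 − |0.868 − 0.324| = 1 − 0.544 = 0.456
~((~~A ↔ B) ↔ (B ⊕ A)) = 1 − 0.456 = 0.544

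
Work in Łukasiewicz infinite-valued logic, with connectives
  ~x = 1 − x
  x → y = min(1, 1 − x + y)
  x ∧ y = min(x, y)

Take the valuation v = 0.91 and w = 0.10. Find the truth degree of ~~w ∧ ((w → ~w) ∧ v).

0.10

~w = 1 − 0.10 = 0.90
~~w = 1 − 0.90 = 0.10
w → ~w = min(1, 1 − 0.10 + 0.90) = min(1, 1.80) = 1.00
(w → ~w) ∧ v = min(1.00, 0.91) = 0.91
~~w ∧ ((w → ~w) ∧ v) = min(0.10, 0.91) = 0.10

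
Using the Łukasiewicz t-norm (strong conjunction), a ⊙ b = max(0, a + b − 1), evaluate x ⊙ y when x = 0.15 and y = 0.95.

0.10

x ⊙ y = max(0, 0.15 + 0.95 − 1) = max(0, 0.10) = 0.10
For comparison, the Gödel (minimum) t-norm min(a, b) would give 0.15.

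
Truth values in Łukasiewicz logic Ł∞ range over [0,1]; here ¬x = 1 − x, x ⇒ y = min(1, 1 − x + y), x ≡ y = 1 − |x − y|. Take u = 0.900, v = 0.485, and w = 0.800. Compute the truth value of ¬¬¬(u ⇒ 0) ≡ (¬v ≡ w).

0.815

u ⇒ 0 = min(1, 1 − 0.900 + 0.000) = min(1, 0.100) = 0.100
¬(u ⇒ 0) = 1 − 0.100 = 0.900
¬¬(u ⇒ 0) = 1 − 0.900 = 0.100
¬¬¬(u ⇒ 0) = 1 − 0.100 = 0.900
¬v = 1 − 0.485 = 0.515
¬v ≡ w = 1 − |0.515 − 0.800| = 1 − 0.285 = 0.715
¬¬¬(u ⇒ 0) ≡ (¬v ≡ w) = 1 − |0.900 − 0.715| = 1 − 0.185 = 0.815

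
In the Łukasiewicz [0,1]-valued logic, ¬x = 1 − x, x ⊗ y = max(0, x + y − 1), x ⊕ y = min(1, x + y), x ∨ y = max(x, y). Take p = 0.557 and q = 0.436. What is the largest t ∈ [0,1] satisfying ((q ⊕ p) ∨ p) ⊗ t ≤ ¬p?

0.450

q ⊕ p = min(1, 0.436 + 0.557) = min(1, 0.993) = 0.993
(q ⊕ p) ∨ p = max(0.993, 0.557) = 0.993
So the left factor is (q ⊕ p) ∨ p = 0.993.
¬p = 1 − 0.557 = 0.443
So the right-hand bound is ¬p = 0.443.
The residuum of the Łukasiewicz t-norm gives the supremum: min(1, 1 − 0.993 + 0.443).
1 − 0.993 + 0.443 = 0.450, so t = min(1, 0.450) = 0.450.
Check: 0.993 ⊗ 0.450 = max(0, 0.443) = 0.443 ≤ 0.443.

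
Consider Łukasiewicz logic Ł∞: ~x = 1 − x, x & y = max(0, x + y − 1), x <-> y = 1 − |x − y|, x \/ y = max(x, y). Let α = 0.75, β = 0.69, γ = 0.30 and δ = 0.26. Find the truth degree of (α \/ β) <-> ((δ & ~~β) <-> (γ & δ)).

α \/ β = max(0.75, 0.69) = 0.75
~β = 1 − 0.69 = 0.31
~~β = 1 − 0.31 = 0.69
δ & ~~β = max(0, 0.26 + 0.69 − 1) = max(0, -0.05) = 0.00
γ & δ = max(0, 0.30 + 0.26 − 1) = max(0, -0.44) = 0.00
(δ & ~~β) <-> (γ & δ) = 1 − |0.00 − 0.00| = 1 − 0.00 = 1.00
(α \/ β) <-> ((δ & ~~β) <-> (γ & δ)) = 1 − |0.75 − 1.00| = 1 − 0.25 = 0.75

0.75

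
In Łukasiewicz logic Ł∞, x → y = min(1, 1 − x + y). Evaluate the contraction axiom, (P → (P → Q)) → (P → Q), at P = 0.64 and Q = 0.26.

0.64

P → Q = min(1, 1 − 0.64 + 0.26) = min(1, 0.62) = 0.62
P → (P → Q) = min(1, 1 − 0.64 + 0.62) = min(1, 0.98) = 0.98
(P → (P → Q)) → (P → Q) = min(1, 1 − 0.98 + 0.62) = min(1, 0.64) = 0.64
(The value 0.64 < 1 shows this instance is not satisfied; fails in Ł∞ (the t-norm is not idempotent).)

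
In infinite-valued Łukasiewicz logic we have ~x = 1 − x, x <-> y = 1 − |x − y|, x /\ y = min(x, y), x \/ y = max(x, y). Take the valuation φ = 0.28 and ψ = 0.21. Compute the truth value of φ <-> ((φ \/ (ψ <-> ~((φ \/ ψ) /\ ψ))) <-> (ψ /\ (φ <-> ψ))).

φ \/ ψ = max(0.28, 0.21) = 0.28
(φ \/ ψ) /\ ψ = min(0.28, 0.21) = 0.21
~((φ \/ ψ) /\ ψ) = 1 − 0.21 = 0.79
ψ <-> ~((φ \/ ψ) /\ ψ) = 1 − |0.21 − 0.79| = 1 − 0.58 = 0.42
φ \/ (ψ <-> ~((φ \/ ψ) /\ ψ)) = max(0.28, 0.42) = 0.42
φ <-> ψ = 1 − |0.28 − 0.21| = 1 − 0.07 = 0.93
ψ /\ (φ <-> ψ) = min(0.21, 0.93) = 0.21
(φ \/ (ψ <-> ~((φ \/ ψ) /\ ψ))) <-> (ψ /\ (φ <-> ψ)) = 1 − |0.42 − 0.21| = 1 − 0.21 = 0.79
φ <-> ((φ \/ (ψ <-> ~((φ \/ ψ) /\ ψ))) <-> (ψ /\ (φ <-> ψ))) = 1 − |0.28 − 0.79| = 1 − 0.51 = 0.49

0.49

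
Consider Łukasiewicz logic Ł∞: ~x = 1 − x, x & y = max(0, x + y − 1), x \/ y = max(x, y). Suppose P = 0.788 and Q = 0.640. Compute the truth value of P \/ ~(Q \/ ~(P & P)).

P & P = max(0, 0.788 + 0.788 − 1) = max(0, 0.576) = 0.576
~(P & P) = 1 − 0.576 = 0.424
Q \/ ~(P & P) = max(0.640, 0.424) = 0.640
~(Q \/ ~(P & P)) = 1 − 0.640 = 0.360
P \/ ~(Q \/ ~(P & P)) = max(0.788, 0.360) = 0.788

0.788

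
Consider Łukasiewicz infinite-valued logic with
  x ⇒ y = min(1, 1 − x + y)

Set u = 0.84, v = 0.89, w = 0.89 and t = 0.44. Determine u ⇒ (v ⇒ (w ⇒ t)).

w ⇒ t = min(1, 1 − 0.89 + 0.44) = min(1, 0.55) = 0.55
v ⇒ (w ⇒ t) = min(1, 1 − 0.89 + 0.55) = min(1, 0.66) = 0.66
u ⇒ (v ⇒ (w ⇒ t)) = min(1, 1 − 0.84 + 0.66) = min(1, 0.82) = 0.82

0.82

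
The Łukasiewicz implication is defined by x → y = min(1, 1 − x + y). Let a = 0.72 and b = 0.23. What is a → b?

0.51

a → b = min(1, 1 − 0.72 + 0.23) = min(1, 0.51) = 0.51
For comparison, the Gödel implication (1 if x ≤ y else y) would give 0.23.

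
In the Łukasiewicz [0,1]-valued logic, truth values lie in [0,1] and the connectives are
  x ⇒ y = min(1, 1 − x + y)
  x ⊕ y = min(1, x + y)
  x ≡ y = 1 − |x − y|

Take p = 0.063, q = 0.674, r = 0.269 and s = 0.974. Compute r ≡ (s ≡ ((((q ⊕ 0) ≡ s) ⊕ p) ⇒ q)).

0.332

q ⊕ 0 = min(1, 0.674 + 0.000) = min(1, 0.674) = 0.674
(q ⊕ 0) ≡ s = 1 − |0.674 − 0.974| = 1 − 0.300 = 0.700
((q ⊕ 0) ≡ s) ⊕ p = min(1, 0.700 + 0.063) = min(1, 0.763) = 0.763
(((q ⊕ 0) ≡ s) ⊕ p) ⇒ q = min(1, 1 − 0.763 + 0.674) = min(1, 0.911) = 0.911
s ≡ ((((q ⊕ 0) ≡ s) ⊕ p) ⇒ q) = 1 − |0.974 − 0.911| = 1 − 0.063 = 0.937
r ≡ (s ≡ ((((q ⊕ 0) ≡ s) ⊕ p) ⇒ q)) = 1 − |0.269 − 0.937| = 1 − 0.668 = 0.332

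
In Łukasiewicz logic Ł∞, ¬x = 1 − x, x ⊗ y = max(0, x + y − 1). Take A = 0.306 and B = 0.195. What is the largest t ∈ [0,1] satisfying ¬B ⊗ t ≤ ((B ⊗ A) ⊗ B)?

0.195

¬B = 1 − 0.195 = 0.805
So the left factor is ¬B = 0.805.
B ⊗ A = max(0, 0.195 + 0.306 − 1) = max(0, -0.499) = 0.000
(B ⊗ A) ⊗ B = max(0, 0.000 + 0.195 − 1) = max(0, -0.805) = 0.000
So the right-hand bound is (B ⊗ A) ⊗ B = 0.000.
The residuum of the Łukasiewicz t-norm gives the supremum: min(1, 1 − 0.805 + 0.000).
1 − 0.805 + 0.000 = 0.195, so t = min(1, 0.195) = 0.195.
Check: 0.805 ⊗ 0.195 = max(0, 0.000) = 0.000 ≤ 0.000.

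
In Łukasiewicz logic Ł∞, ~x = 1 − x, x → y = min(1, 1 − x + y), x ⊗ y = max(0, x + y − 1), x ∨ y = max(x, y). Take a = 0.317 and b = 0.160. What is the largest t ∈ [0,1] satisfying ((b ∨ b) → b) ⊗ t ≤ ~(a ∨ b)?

0.683

b ∨ b = max(0.160, 0.160) = 0.160
(b ∨ b) → b = min(1, 1 − 0.160 + 0.160) = min(1, 1.000) = 1.000
So the left factor is (b ∨ b) → b = 1.000.
a ∨ b = max(0.317, 0.160) = 0.317
~(a ∨ b) = 1 − 0.317 = 0.683
So the right-hand bound is ~(a ∨ b) = 0.683.
The residuum of the Łukasiewicz t-norm gives the supremum: min(1, 1 − 1.000 + 0.683).
1 − 1.000 + 0.683 = 0.683, so t = min(1, 0.683) = 0.683.
Check: 1.000 ⊗ 0.683 = max(0, 0.683) = 0.683 ≤ 0.683.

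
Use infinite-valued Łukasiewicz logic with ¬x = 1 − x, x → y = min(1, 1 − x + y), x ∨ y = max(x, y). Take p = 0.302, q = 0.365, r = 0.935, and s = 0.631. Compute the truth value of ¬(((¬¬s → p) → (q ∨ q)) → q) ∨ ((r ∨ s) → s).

0.696

¬s = 1 − 0.631 = 0.369
¬¬s = 1 − 0.369 = 0.631
¬¬s → p = min(1, 1 − 0.631 + 0.302) = min(1, 0.671) = 0.671
q ∨ q = max(0.365, 0.365) = 0.365
(¬¬s → p) → (q ∨ q) = min(1, 1 − 0.671 + 0.365) = min(1, 0.694) = 0.694
((¬¬s → p) → (q ∨ q)) → q = min(1, 1 − 0.694 + 0.365) = min(1, 0.671) = 0.671
¬(((¬¬s → p) → (q ∨ q)) → q) = 1 − 0.671 = 0.329
r ∨ s = max(0.935, 0.631) = 0.935
(r ∨ s) → s = min(1, 1 − 0.935 + 0.631) = min(1, 0.696) = 0.696
¬(((¬¬s → p) → (q ∨ q)) → q) ∨ ((r ∨ s) → s) = max(0.329, 0.696) = 0.696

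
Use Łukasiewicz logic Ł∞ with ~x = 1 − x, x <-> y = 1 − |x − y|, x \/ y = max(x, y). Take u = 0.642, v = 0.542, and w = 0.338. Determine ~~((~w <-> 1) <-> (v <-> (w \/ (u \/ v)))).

~w = 1 − 0.338 = 0.662
~w <-> 1 = 1 − |0.662 − 1.000| = 1 − 0.338 = 0.662
u \/ v = max(0.642, 0.542) = 0.642
w \/ (u \/ v) = max(0.338, 0.642) = 0.642
v <-> (w \/ (u \/ v)) = 1 − |0.542 − 0.642| = 1 − 0.100 = 0.900
(~w <-> 1) <-> (v <-> (w \/ (u \/ v))) = 1 − |0.662 − 0.900| = 1 − 0.238 = 0.762
~((~w <-> 1) <-> (v <-> (w \/ (u \/ v)))) = 1 − 0.762 = 0.238
~~((~w <-> 1) <-> (v <-> (w \/ (u \/ v)))) = 1 − 0.238 = 0.762

0.762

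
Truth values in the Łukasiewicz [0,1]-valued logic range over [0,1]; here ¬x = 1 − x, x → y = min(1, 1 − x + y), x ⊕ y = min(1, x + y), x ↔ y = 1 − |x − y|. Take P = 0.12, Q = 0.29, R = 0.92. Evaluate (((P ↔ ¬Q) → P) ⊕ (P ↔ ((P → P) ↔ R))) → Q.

¬Q = 1 − 0.29 = 0.71
P ↔ ¬Q = 1 − |0.12 − 0.71| = 1 − 0.59 = 0.41
(P ↔ ¬Q) → P = min(1, 1 − 0.41 + 0.12) = min(1, 0.71) = 0.71
P → P = min(1, 1 − 0.12 + 0.12) = min(1, 1.00) = 1.00
(P → P) ↔ R = 1 − |1.00 − 0.92| = 1 − 0.08 = 0.92
P ↔ ((P → P) ↔ R) = 1 − |0.12 − 0.92| = 1 − 0.80 = 0.20
((P ↔ ¬Q) → P) ⊕ (P ↔ ((P → P) ↔ R)) = min(1, 0.71 + 0.20) = min(1, 0.91) = 0.91
(((P ↔ ¬Q) → P) ⊕ (P ↔ ((P → P) ↔ R))) → Q = min(1, 1 − 0.91 + 0.29) = min(1, 0.38) = 0.38

0.38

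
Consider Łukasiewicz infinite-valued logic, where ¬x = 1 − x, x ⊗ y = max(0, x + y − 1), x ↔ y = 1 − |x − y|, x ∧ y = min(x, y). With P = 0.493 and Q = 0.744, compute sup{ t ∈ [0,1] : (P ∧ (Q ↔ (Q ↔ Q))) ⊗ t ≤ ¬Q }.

Q ↔ Q = 1 − |0.744 − 0.744| = 1 − 0.000 = 1.000
Q ↔ (Q ↔ Q) = 1 − |0.744 − 1.000| = 1 − 0.256 = 0.744
P ∧ (Q ↔ (Q ↔ Q)) = min(0.493, 0.744) = 0.493
So the left factor is P ∧ (Q ↔ (Q ↔ Q)) = 0.493.
¬Q = 1 − 0.744 = 0.256
So the right-hand bound is ¬Q = 0.256.
The residuum of the Łukasiewicz t-norm gives the supremum: min(1, 1 − 0.493 + 0.256).
1 − 0.493 + 0.256 = 0.763, so t = min(1, 0.763) = 0.763.
Check: 0.493 ⊗ 0.763 = max(0, 0.256) = 0.256 ≤ 0.256.

0.763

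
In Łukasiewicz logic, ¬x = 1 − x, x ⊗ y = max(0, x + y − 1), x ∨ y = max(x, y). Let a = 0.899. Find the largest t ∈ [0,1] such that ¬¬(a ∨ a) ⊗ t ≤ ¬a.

a ∨ a = max(0.899, 0.899) = 0.899
¬(a ∨ a) = 1 − 0.899 = 0.101
¬¬(a ∨ a) = 1 − 0.101 = 0.899
So the left factor is ¬¬(a ∨ a) = 0.899.
¬a = 1 − 0.899 = 0.101
So the right-hand bound is ¬a = 0.101.
The residuum of the Łukasiewicz t-norm gives the supremum: min(1, 1 − 0.899 + 0.101).
1 − 0.899 + 0.101 = 0.202, so t = min(1, 0.202) = 0.202.
Check: 0.899 ⊗ 0.202 = max(0, 0.101) = 0.101 ≤ 0.101.

0.202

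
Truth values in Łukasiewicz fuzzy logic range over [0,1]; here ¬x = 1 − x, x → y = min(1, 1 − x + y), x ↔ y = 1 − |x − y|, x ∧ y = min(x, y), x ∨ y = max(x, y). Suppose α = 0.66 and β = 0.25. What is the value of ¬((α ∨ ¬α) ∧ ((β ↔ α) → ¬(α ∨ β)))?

¬α = 1 − 0.66 = 0.34
α ∨ ¬α = max(0.66, 0.34) = 0.66
β ↔ α = 1 − |0.25 − 0.66| = 1 − 0.41 = 0.59
α ∨ β = max(0.66, 0.25) = 0.66
¬(α ∨ β) = 1 − 0.66 = 0.34
(β ↔ α) → ¬(α ∨ β) = min(1, 1 − 0.59 + 0.34) = min(1, 0.75) = 0.75
(α ∨ ¬α) ∧ ((β ↔ α) → ¬(α ∨ β)) = min(0.66, 0.75) = 0.66
¬((α ∨ ¬α) ∧ ((β ↔ α) → ¬(α ∨ β))) = 1 − 0.66 = 0.34

0.34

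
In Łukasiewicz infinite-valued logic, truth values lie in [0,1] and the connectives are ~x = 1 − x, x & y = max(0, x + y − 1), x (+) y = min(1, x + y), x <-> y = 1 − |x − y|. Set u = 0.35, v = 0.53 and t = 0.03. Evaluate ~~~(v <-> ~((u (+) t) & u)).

0.47

u (+) t = min(1, 0.35 + 0.03) = min(1, 0.38) = 0.38
(u (+) t) & u = max(0, 0.38 + 0.35 − 1) = max(0, -0.27) = 0.00
~((u (+) t) & u) = 1 − 0.00 = 1.00
v <-> ~((u (+) t) & u) = 1 − |0.53 − 1.00| = 1 − 0.47 = 0.53
~(v <-> ~((u (+) t) & u)) = 1 − 0.53 = 0.47
~~(v <-> ~((u (+) t) & u)) = 1 − 0.47 = 0.53
~~~(v <-> ~((u (+) t) & u)) = 1 − 0.53 = 0.47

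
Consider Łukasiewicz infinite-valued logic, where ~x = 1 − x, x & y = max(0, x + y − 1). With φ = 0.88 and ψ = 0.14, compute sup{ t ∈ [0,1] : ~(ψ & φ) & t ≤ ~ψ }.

0.88

ψ & φ = max(0, 0.14 + 0.88 − 1) = max(0, 0.02) = 0.02
~(ψ & φ) = 1 − 0.02 = 0.98
So the left factor is ~(ψ & φ) = 0.98.
~ψ = 1 − 0.14 = 0.86
So the right-hand bound is ~ψ = 0.86.
The residuum of the Łukasiewicz t-norm gives the supremum: min(1, 1 − 0.98 + 0.86).
1 − 0.98 + 0.86 = 0.88, so t = min(1, 0.88) = 0.88.
Check: 0.98 & 0.88 = max(0, 0.86) = 0.86 ≤ 0.86.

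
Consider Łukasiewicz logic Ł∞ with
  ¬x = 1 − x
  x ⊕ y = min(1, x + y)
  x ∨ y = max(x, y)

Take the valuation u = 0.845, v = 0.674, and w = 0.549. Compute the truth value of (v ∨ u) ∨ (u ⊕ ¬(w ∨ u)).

v ∨ u = max(0.674, 0.845) = 0.845
w ∨ u = max(0.549, 0.845) = 0.845
¬(w ∨ u) = 1 − 0.845 = 0.155
u ⊕ ¬(w ∨ u) = min(1, 0.845 + 0.155) = min(1, 1.000) = 1.000
(v ∨ u) ∨ (u ⊕ ¬(w ∨ u)) = max(0.845, 1.000) = 1.000

1.000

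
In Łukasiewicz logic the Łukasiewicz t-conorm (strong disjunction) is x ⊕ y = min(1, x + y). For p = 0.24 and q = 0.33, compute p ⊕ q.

0.57

p ⊕ q = min(1, 0.24 + 0.33) = min(1, 0.57) = 0.57
For comparison, the Gödel t-conorm max(x, y) would give 0.33.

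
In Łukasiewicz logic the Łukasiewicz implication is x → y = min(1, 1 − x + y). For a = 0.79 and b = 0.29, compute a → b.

a → b = min(1, 1 − 0.79 + 0.29) = min(1, 0.50) = 0.50
For comparison, the Gödel implication (1 if x ≤ y else y) would give 0.29.

0.50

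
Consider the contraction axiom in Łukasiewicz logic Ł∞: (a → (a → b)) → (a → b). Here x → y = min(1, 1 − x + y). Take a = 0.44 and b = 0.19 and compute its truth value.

a → b = min(1, 1 − 0.44 + 0.19) = min(1, 0.75) = 0.75
a → (a → b) = min(1, 1 − 0.44 + 0.75) = min(1, 1.31) = 1.00
(a → (a → b)) → (a → b) = min(1, 1 − 1.00 + 0.75) = min(1, 0.75) = 0.75
(The value 0.75 < 1 shows this instance is not satisfied; fails in Ł∞ (the t-norm is not idempotent).)

0.75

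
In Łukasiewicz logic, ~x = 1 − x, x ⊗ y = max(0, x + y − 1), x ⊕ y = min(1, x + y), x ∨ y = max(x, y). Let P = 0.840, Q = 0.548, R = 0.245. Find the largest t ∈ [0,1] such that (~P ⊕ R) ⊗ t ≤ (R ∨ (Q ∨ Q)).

~P = 1 − 0.840 = 0.160
~P ⊕ R = min(1, 0.160 + 0.245) = min(1, 0.405) = 0.405
So the left factor is ~P ⊕ R = 0.405.
Q ∨ Q = max(0.548, 0.548) = 0.548
R ∨ (Q ∨ Q) = max(0.245, 0.548) = 0.548
So the right-hand bound is R ∨ (Q ∨ Q) = 0.548.
The residuum of the Łukasiewicz t-norm gives the supremum: min(1, 1 − 0.405 + 0.548).
1 − 0.405 + 0.548 = 1.143, so t = min(1, 1.143) = 1.000.
Check: 0.405 ⊗ 1.000 = max(0, 0.405) = 0.405 ≤ 0.548.

1.000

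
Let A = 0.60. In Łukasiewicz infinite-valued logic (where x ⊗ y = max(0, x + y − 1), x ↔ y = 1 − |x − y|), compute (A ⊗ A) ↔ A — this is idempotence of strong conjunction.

A ⊗ A = max(0, 0.60 + 0.60 − 1) = max(0, 0.20) = 0.20
(A ⊗ A) ↔ A = 1 − |0.20 − 0.60| = 1 − 0.40 = 0.60
(The value 0.60 < 1 shows this instance is not satisfied; fails in Ł∞ since a ⊗ a = max(0, 2a−1) ≠ a in general.)

0.60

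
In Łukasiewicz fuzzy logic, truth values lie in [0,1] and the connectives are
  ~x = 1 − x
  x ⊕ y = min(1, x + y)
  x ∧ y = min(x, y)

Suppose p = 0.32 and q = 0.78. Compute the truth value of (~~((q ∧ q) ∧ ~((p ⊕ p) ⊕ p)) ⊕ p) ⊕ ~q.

q ∧ q = min(0.78, 0.78) = 0.78
p ⊕ p = min(1, 0.32 + 0.32) = min(1, 0.64) = 0.64
(p ⊕ p) ⊕ p = min(1, 0.64 + 0.32) = min(1, 0.96) = 0.96
~((p ⊕ p) ⊕ p) = 1 − 0.96 = 0.04
(q ∧ q) ∧ ~((p ⊕ p) ⊕ p) = min(0.78, 0.04) = 0.04
~((q ∧ q) ∧ ~((p ⊕ p) ⊕ p)) = 1 − 0.04 = 0.96
~~((q ∧ q) ∧ ~((p ⊕ p) ⊕ p)) = 1 − 0.96 = 0.04
~~((q ∧ q) ∧ ~((p ⊕ p) ⊕ p)) ⊕ p = min(1, 0.04 + 0.32) = min(1, 0.36) = 0.36
~q = 1 − 0.78 = 0.22
(~~((q ∧ q) ∧ ~((p ⊕ p) ⊕ p)) ⊕ p) ⊕ ~q = min(1, 0.36 + 0.22) = min(1, 0.58) = 0.58

0.58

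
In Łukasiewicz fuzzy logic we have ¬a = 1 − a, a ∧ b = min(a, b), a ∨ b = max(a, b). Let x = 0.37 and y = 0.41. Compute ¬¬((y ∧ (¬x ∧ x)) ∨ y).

¬x = 1 − 0.37 = 0.63
¬x ∧ x = min(0.63, 0.37) = 0.37
y ∧ (¬x ∧ x) = min(0.41, 0.37) = 0.37
(y ∧ (¬x ∧ x)) ∨ y = max(0.37, 0.41) = 0.41
¬((y ∧ (¬x ∧ x)) ∨ y) = 1 − 0.41 = 0.59
¬¬((y ∧ (¬x ∧ x)) ∨ y) = 1 − 0.59 = 0.41

0.41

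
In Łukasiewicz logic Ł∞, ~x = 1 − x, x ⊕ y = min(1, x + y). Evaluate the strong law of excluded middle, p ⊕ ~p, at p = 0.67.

~p = 1 − 0.67 = 0.33
p ⊕ ~p = min(1, 0.67 + 0.33) = min(1, 1.00) = 1.00
(As expected: always 1 in Ł∞ since a ⊕ (1−a) = 1.)

1.00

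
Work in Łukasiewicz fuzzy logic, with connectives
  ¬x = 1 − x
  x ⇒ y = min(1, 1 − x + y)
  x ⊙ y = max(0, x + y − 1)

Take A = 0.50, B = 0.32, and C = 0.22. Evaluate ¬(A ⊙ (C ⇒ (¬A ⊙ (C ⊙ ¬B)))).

¬A = 1 − 0.50 = 0.50
¬B = 1 − 0.32 = 0.68
C ⊙ ¬B = max(0, 0.22 + 0.68 − 1) = max(0, -0.10) = 0.00
¬A ⊙ (C ⊙ ¬B) = max(0, 0.50 + 0.00 − 1) = max(0, -0.50) = 0.00
C ⇒ (¬A ⊙ (C ⊙ ¬B)) = min(1, 1 − 0.22 + 0.00) = min(1, 0.78) = 0.78
A ⊙ (C ⇒ (¬A ⊙ (C ⊙ ¬B))) = max(0, 0.50 + 0.78 − 1) = max(0, 0.28) = 0.28
¬(A ⊙ (C ⇒ (¬A ⊙ (C ⊙ ¬B)))) = 1 − 0.28 = 0.72

0.72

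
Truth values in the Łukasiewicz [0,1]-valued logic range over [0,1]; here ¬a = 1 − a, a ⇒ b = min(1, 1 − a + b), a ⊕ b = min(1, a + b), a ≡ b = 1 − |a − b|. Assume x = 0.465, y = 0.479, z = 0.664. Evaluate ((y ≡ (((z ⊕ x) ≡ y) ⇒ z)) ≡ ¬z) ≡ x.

z ⊕ x = min(1, 0.664 + 0.465) = min(1, 1.129) = 1.000
(z ⊕ x) ≡ y = 1 − |1.000 − 0.479| = 1 − 0.521 = 0.479
((z ⊕ x) ≡ y) ⇒ z = min(1, 1 − 0.479 + 0.664) = min(1, 1.185) = 1.000
y ≡ (((z ⊕ x) ≡ y) ⇒ z) = 1 − |0.479 − 1.000| = 1 − 0.521 = 0.479
¬z = 1 − 0.664 = 0.336
(y ≡ (((z ⊕ x) ≡ y) ⇒ z)) ≡ ¬z = 1 − |0.479 − 0.336| = 1 − 0.143 = 0.857
((y ≡ (((z ⊕ x) ≡ y) ⇒ z)) ≡ ¬z) ≡ x = 1 − |0.857 − 0.465| = 1 − 0.392 = 0.608

0.608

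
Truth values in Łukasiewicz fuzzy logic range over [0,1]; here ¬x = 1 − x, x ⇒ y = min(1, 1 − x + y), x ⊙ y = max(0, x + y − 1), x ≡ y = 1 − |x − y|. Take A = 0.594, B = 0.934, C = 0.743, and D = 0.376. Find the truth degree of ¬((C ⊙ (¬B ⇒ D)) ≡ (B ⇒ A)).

0.083

¬B = 1 − 0.934 = 0.066
¬B ⇒ D = min(1, 1 − 0.066 + 0.376) = min(1, 1.310) = 1.000
C ⊙ (¬B ⇒ D) = max(0, 0.743 + 1.000 − 1) = max(0, 0.743) = 0.743
B ⇒ A = min(1, 1 − 0.934 + 0.594) = min(1, 0.660) = 0.660
(C ⊙ (¬B ⇒ D)) ≡ (B ⇒ A) = 1 − |0.743 − 0.660| = 1 − 0.083 = 0.917
¬((C ⊙ (¬B ⇒ D)) ≡ (B ⇒ A)) = 1 − 0.917 = 0.083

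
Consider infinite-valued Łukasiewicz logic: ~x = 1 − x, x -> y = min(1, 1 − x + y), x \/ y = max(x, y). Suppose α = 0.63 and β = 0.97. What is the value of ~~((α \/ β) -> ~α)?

α \/ β = max(0.63, 0.97) = 0.97
~α = 1 − 0.63 = 0.37
(α \/ β) -> ~α = min(1, 1 − 0.97 + 0.37) = min(1, 0.40) = 0.40
~((α \/ β) -> ~α) = 1 − 0.40 = 0.60
~~((α \/ β) -> ~α) = 1 − 0.60 = 0.40

0.40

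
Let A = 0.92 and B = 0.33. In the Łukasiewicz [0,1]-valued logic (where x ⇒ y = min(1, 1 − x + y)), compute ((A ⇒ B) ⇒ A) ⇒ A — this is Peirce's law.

0.92

A ⇒ B = min(1, 1 − 0.92 + 0.33) = min(1, 0.41) = 0.41
(A ⇒ B) ⇒ A = min(1, 1 − 0.41 + 0.92) = min(1, 1.51) = 1.00
((A ⇒ B) ⇒ A) ⇒ A = min(1, 1 − 1.00 + 0.92) = min(1, 0.92) = 0.92
(The value 0.92 < 1 shows this instance is not satisfied; not a Ł∞-tautology in general.)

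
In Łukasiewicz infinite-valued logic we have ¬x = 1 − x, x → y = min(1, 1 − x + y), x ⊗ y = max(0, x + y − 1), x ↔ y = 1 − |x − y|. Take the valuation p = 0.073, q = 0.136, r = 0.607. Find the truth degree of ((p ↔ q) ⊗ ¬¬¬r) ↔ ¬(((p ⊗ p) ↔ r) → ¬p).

p ↔ q = 1 − |0.073 − 0.136| = 1 − 0.063 = 0.937
¬r = 1 − 0.607 = 0.393
¬¬r = 1 − 0.393 = 0.607
¬¬¬r = 1 − 0.607 = 0.393
(p ↔ q) ⊗ ¬¬¬r = max(0, 0.937 + 0.393 − 1) = max(0, 0.330) = 0.330
p ⊗ p = max(0, 0.073 + 0.073 − 1) = max(0, -0.854) = 0.000
(p ⊗ p) ↔ r = 1 − |0.000 − 0.607| = 1 − 0.607 = 0.393
¬p = 1 − 0.073 = 0.927
((p ⊗ p) ↔ r) → ¬p = min(1, 1 − 0.393 + 0.927) = min(1, 1.534) = 1.000
¬(((p ⊗ p) ↔ r) → ¬p) = 1 − 1.000 = 0.000
((p ↔ q) ⊗ ¬¬¬r) ↔ ¬(((p ⊗ p) ↔ r) → ¬p) = 1 − |0.330 − 0.000| = 1 − 0.330 = 0.670

0.670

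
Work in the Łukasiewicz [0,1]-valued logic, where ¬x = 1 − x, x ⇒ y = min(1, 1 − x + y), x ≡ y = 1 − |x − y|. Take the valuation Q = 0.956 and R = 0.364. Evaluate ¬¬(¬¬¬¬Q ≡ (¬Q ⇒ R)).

0.956

¬Q = 1 − 0.956 = 0.044
¬¬Q = 1 − 0.044 = 0.956
¬¬¬Q = 1 − 0.956 = 0.044
¬¬¬¬Q = 1 − 0.044 = 0.956
¬Q ⇒ R = min(1, 1 − 0.044 + 0.364) = min(1, 1.320) = 1.000
¬¬¬¬Q ≡ (¬Q ⇒ R) = 1 − |0.956 − 1.000| = 1 − 0.044 = 0.956
¬(¬¬¬¬Q ≡ (¬Q ⇒ R)) = 1 − 0.956 = 0.044
¬¬(¬¬¬¬Q ≡ (¬Q ⇒ R)) = 1 − 0.044 = 0.956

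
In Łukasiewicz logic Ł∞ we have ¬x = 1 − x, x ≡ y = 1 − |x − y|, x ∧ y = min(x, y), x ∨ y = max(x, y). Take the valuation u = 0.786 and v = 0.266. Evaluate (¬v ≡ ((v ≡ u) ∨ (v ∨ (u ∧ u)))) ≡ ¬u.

0.266

¬v = 1 − 0.266 = 0.734
v ≡ u = 1 − |0.266 − 0.786| = 1 − 0.520 = 0.480
u ∧ u = min(0.786, 0.786) = 0.786
v ∨ (u ∧ u) = max(0.266, 0.786) = 0.786
(v ≡ u) ∨ (v ∨ (u ∧ u)) = max(0.480, 0.786) = 0.786
¬v ≡ ((v ≡ u) ∨ (v ∨ (u ∧ u))) = 1 − |0.734 − 0.786| = 1 − 0.052 = 0.948
¬u = 1 − 0.786 = 0.214
(¬v ≡ ((v ≡ u) ∨ (v ∨ (u ∧ u)))) ≡ ¬u = 1 − |0.948 − 0.214| = 1 − 0.734 = 0.266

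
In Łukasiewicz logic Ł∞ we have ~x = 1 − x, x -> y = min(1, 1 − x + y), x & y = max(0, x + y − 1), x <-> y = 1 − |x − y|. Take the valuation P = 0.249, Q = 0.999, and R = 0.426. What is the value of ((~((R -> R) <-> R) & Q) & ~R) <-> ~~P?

R -> R = min(1, 1 − 0.426 + 0.426) = min(1, 1.000) = 1.000
(R -> R) <-> R = 1 − |1.000 − 0.426| = 1 − 0.574 = 0.426
~((R -> R) <-> R) = 1 − 0.426 = 0.574
~((R -> R) <-> R) & Q = max(0, 0.574 + 0.999 − 1) = max(0, 0.573) = 0.573
~R = 1 − 0.426 = 0.574
(~((R -> R) <-> R) & Q) & ~R = max(0, 0.573 + 0.574 − 1) = max(0, 0.147) = 0.147
~P = 1 − 0.249 = 0.751
~~P = 1 − 0.751 = 0.249
((~((R -> R) <-> R) & Q) & ~R) <-> ~~P = 1 − |0.147 − 0.249| = 1 − 0.102 = 0.898

0.898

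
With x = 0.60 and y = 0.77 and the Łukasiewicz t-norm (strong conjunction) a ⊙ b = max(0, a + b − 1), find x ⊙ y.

0.37

x ⊙ y = max(0, 0.60 + 0.77 − 1) = max(0, 0.37) = 0.37
For comparison, the Gödel (minimum) t-norm min(a, b) would give 0.60.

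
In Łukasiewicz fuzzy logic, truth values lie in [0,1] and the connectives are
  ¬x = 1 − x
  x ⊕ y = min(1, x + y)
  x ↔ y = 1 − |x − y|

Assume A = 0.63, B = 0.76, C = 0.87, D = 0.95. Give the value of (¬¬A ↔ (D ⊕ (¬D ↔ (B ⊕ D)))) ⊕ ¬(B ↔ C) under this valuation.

¬A = 1 − 0.63 = 0.37
¬¬A = 1 − 0.37 = 0.63
¬D = 1 − 0.95 = 0.05
B ⊕ D = min(1, 0.76 + 0.95) = min(1, 1.71) = 1.00
¬D ↔ (B ⊕ D) = 1 − |0.05 − 1.00| = 1 − 0.95 = 0.05
D ⊕ (¬D ↔ (B ⊕ D)) = min(1, 0.95 + 0.05) = min(1, 1.00) = 1.00
¬¬A ↔ (D ⊕ (¬D ↔ (B ⊕ D))) = 1 − |0.63 − 1.00| = 1 − 0.37 = 0.63
B ↔ C = 1 − |0.76 − 0.87| = 1 − 0.11 = 0.89
¬(B ↔ C) = 1 − 0.89 = 0.11
(¬¬A ↔ (D ⊕ (¬D ↔ (B ⊕ D)))) ⊕ ¬(B ↔ C) = min(1, 0.63 + 0.11) = min(1, 0.74) = 0.74

0.74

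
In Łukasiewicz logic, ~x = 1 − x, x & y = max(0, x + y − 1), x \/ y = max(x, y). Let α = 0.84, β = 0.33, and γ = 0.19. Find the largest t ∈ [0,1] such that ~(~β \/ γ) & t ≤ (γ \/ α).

1.00

~β = 1 − 0.33 = 0.67
~β \/ γ = max(0.67, 0.19) = 0.67
~(~β \/ γ) = 1 − 0.67 = 0.33
So the left factor is ~(~β \/ γ) = 0.33.
γ \/ α = max(0.19, 0.84) = 0.84
So the right-hand bound is γ \/ α = 0.84.
The residuum of the Łukasiewicz t-norm gives the supremum: min(1, 1 − 0.33 + 0.84).
1 − 0.33 + 0.84 = 1.51, so t = min(1, 1.51) = 1.00.
Check: 0.33 & 1.00 = max(0, 0.33) = 0.33 ≤ 0.84.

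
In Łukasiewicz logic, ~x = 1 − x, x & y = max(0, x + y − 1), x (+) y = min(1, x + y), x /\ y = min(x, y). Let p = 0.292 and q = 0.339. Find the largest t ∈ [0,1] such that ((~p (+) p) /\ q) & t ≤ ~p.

~p = 1 − 0.292 = 0.708
~p (+) p = min(1, 0.708 + 0.292) = min(1, 1.000) = 1.000
(~p (+) p) /\ q = min(1.000, 0.339) = 0.339
So the left factor is (~p (+) p) /\ q = 0.339.
So the right-hand bound is ~p = 0.708.
The residuum of the Łukasiewicz t-norm gives the supremum: min(1, 1 − 0.339 + 0.708).
1 − 0.339 + 0.708 = 1.369, so t = min(1, 1.369) = 1.000.
Check: 0.339 & 1.000 = max(0, 0.339) = 0.339 ≤ 0.708.

1.000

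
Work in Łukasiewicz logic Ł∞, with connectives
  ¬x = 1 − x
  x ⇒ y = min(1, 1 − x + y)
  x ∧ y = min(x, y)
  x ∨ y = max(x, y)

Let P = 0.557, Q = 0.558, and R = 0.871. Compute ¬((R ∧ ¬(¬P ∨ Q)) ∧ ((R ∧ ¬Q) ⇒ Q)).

0.558

¬P = 1 − 0.557 = 0.443
¬P ∨ Q = max(0.443, 0.558) = 0.558
¬(¬P ∨ Q) = 1 − 0.558 = 0.442
R ∧ ¬(¬P ∨ Q) = min(0.871, 0.442) = 0.442
¬Q = 1 − 0.558 = 0.442
R ∧ ¬Q = min(0.871, 0.442) = 0.442
(R ∧ ¬Q) ⇒ Q = min(1, 1 − 0.442 + 0.558) = min(1, 1.116) = 1.000
(R ∧ ¬(¬P ∨ Q)) ∧ ((R ∧ ¬Q) ⇒ Q) = min(0.442, 1.000) = 0.442
¬((R ∧ ¬(¬P ∨ Q)) ∧ ((R ∧ ¬Q) ⇒ Q)) = 1 − 0.442 = 0.558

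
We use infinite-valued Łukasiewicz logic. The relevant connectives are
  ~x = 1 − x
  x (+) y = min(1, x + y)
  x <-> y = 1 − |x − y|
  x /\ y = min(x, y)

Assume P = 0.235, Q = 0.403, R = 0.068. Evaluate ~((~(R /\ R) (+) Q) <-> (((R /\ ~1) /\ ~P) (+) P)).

0.765

R /\ R = min(0.068, 0.068) = 0.068
~(R /\ R) = 1 − 0.068 = 0.932
~(R /\ R) (+) Q = min(1, 0.932 + 0.403) = min(1, 1.335) = 1.000
~1 = 1 − 1.000 = 0.000
R /\ ~1 = min(0.068, 0.000) = 0.000
~P = 1 − 0.235 = 0.765
(R /\ ~1) /\ ~P = min(0.000, 0.765) = 0.000
((R /\ ~1) /\ ~P) (+) P = min(1, 0.000 + 0.235) = min(1, 0.235) = 0.235
(~(R /\ R) (+) Q) <-> (((R /\ ~1) /\ ~P) (+) P) = 1 − |1.000 − 0.235| = 1 − 0.765 = 0.235
~((~(R /\ R) (+) Q) <-> (((R /\ ~1) /\ ~P) (+) P)) = 1 − 0.235 = 0.765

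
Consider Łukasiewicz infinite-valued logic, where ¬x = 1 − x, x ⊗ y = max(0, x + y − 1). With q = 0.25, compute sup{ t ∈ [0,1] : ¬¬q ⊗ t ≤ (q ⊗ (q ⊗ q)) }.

0.75

¬q = 1 − 0.25 = 0.75
¬¬q = 1 − 0.75 = 0.25
So the left factor is ¬¬q = 0.25.
q ⊗ q = max(0, 0.25 + 0.25 − 1) = max(0, -0.50) = 0.00
q ⊗ (q ⊗ q) = max(0, 0.25 + 0.00 − 1) = max(0, -0.75) = 0.00
So the right-hand bound is q ⊗ (q ⊗ q) = 0.00.
The residuum of the Łukasiewicz t-norm gives the supremum: min(1, 1 − 0.25 + 0.00).
1 − 0.25 + 0.00 = 0.75, so t = min(1, 0.75) = 0.75.
Check: 0.25 ⊗ 0.75 = max(0, 0.00) = 0.00 ≤ 0.00.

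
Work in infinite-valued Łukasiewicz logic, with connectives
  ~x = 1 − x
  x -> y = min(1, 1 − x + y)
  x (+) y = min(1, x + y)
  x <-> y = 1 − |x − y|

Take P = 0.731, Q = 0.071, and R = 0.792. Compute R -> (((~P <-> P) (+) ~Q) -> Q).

~P = 1 − 0.731 = 0.269
~P <-> P = 1 − |0.269 − 0.731| = 1 − 0.462 = 0.538
~Q = 1 − 0.071 = 0.929
(~P <-> P) (+) ~Q = min(1, 0.538 + 0.929) = min(1, 1.467) = 1.000
((~P <-> P) (+) ~Q) -> Q = min(1, 1 − 1.000 + 0.071) = min(1, 0.071) = 0.071
R -> (((~P <-> P) (+) ~Q) -> Q) = min(1, 1 − 0.792 + 0.071) = min(1, 0.279) = 0.279

0.279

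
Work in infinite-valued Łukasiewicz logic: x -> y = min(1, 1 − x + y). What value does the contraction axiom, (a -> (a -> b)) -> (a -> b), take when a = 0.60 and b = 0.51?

a -> b = min(1, 1 − 0.60 + 0.51) = min(1, 0.91) = 0.91
a -> (a -> b) = min(1, 1 − 0.60 + 0.91) = min(1, 1.31) = 1.00
(a -> (a -> b)) -> (a -> b) = min(1, 1 − 1.00 + 0.91) = min(1, 0.91) = 0.91
(The value 0.91 < 1 shows this instance is not satisfied; fails in Ł∞ (the t-norm is not idempotent).)

0.91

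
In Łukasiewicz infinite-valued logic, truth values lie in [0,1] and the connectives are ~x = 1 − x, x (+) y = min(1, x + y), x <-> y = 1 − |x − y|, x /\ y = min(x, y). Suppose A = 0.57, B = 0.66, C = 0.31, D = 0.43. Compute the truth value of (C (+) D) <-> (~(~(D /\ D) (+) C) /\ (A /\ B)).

C (+) D = min(1, 0.31 + 0.43) = min(1, 0.74) = 0.74
D /\ D = min(0.43, 0.43) = 0.43
~(D /\ D) = 1 − 0.43 = 0.57
~(D /\ D) (+) C = min(1, 0.57 + 0.31) = min(1, 0.88) = 0.88
~(~(D /\ D) (+) C) = 1 − 0.88 = 0.12
A /\ B = min(0.57, 0.66) = 0.57
~(~(D /\ D) (+) C) /\ (A /\ B) = min(0.12, 0.57) = 0.12
(C (+) D) <-> (~(~(D /\ D) (+) C) /\ (A /\ B)) = 1 − |0.74 − 0.12| = 1 − 0.62 = 0.38

0.38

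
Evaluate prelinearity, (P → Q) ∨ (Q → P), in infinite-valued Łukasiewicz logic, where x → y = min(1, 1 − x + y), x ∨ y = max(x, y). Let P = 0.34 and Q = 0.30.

P → Q = min(1, 1 − 0.34 + 0.30) = min(1, 0.96) = 0.96
Q → P = min(1, 1 − 0.30 + 0.34) = min(1, 1.04) = 1.00
(P → Q) ∨ (Q → P) = max(0.96, 1.00) = 1.00
(As expected: a Ł∞-tautology — holds in every MV-chain.)

1.00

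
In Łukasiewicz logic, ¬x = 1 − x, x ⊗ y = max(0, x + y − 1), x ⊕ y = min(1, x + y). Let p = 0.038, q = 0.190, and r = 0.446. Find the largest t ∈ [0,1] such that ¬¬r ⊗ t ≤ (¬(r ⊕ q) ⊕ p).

¬r = 1 − 0.446 = 0.554
¬¬r = 1 − 0.554 = 0.446
So the left factor is ¬¬r = 0.446.
r ⊕ q = min(1, 0.446 + 0.190) = min(1, 0.636) = 0.636
¬(r ⊕ q) = 1 − 0.636 = 0.364
¬(r ⊕ q) ⊕ p = min(1, 0.364 + 0.038) = min(1, 0.402) = 0.402
So the right-hand bound is ¬(r ⊕ q) ⊕ p = 0.402.
The residuum of the Łukasiewicz t-norm gives the supremum: min(1, 1 − 0.446 + 0.402).
1 − 0.446 + 0.402 = 0.956, so t = min(1, 0.956) = 0.956.
Check: 0.446 ⊗ 0.956 = max(0, 0.402) = 0.402 ≤ 0.402.

0.956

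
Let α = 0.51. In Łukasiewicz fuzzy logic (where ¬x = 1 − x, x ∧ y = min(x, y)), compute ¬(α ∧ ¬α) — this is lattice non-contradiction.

¬α = 1 − 0.51 = 0.49
α ∧ ¬α = min(0.51, 0.49) = 0.49
¬(α ∧ ¬α) = 1 − 0.49 = 0.51
(The value 0.51 < 1 shows this instance is not satisfied; not a Ł∞-tautology — its value is 1 − min(a, 1−a).)

0.51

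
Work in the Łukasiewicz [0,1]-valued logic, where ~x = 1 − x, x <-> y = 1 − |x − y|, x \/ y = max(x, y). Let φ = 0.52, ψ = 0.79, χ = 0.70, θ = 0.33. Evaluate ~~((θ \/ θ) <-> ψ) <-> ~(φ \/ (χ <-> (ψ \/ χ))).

θ \/ θ = max(0.33, 0.33) = 0.33
(θ \/ θ) <-> ψ = 1 − |0.33 − 0.79| = 1 − 0.46 = 0.54
~((θ \/ θ) <-> ψ) = 1 − 0.54 = 0.46
~~((θ \/ θ) <-> ψ) = 1 − 0.46 = 0.54
ψ \/ χ = max(0.79, 0.70) = 0.79
χ <-> (ψ \/ χ) = 1 − |0.70 − 0.79| = 1 − 0.09 = 0.91
φ \/ (χ <-> (ψ \/ χ)) = max(0.52, 0.91) = 0.91
~(φ \/ (χ <-> (ψ \/ χ))) = 1 − 0.91 = 0.09
~~((θ \/ θ) <-> ψ) <-> ~(φ \/ (χ <-> (ψ \/ χ))) = 1 − |0.54 − 0.09| = 1 − 0.45 = 0.55

0.55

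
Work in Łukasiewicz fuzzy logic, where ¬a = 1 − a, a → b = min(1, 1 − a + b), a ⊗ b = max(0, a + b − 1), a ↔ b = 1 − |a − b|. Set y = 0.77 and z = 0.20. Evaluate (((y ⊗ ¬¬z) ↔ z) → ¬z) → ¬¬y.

¬z = 1 − 0.20 = 0.80
¬¬z = 1 − 0.80 = 0.20
y ⊗ ¬¬z = max(0, 0.77 + 0.20 − 1) = max(0, -0.03) = 0.00
(y ⊗ ¬¬z) ↔ z = 1 − |0.00 − 0.20| = 1 − 0.20 = 0.80
((y ⊗ ¬¬z) ↔ z) → ¬z = min(1, 1 − 0.80 + 0.80) = min(1, 1.00) = 1.00
¬y = 1 − 0.77 = 0.23
¬¬y = 1 − 0.23 = 0.77
(((y ⊗ ¬¬z) ↔ z) → ¬z) → ¬¬y = min(1, 1 − 1.00 + 0.77) = min(1, 0.77) = 0.77

0.77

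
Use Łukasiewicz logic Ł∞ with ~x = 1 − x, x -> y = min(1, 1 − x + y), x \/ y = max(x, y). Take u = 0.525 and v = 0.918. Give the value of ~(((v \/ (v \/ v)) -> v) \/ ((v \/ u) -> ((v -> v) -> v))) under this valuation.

v \/ v = max(0.918, 0.918) = 0.918
v \/ (v \/ v) = max(0.918, 0.918) = 0.918
(v \/ (v \/ v)) -> v = min(1, 1 − 0.918 + 0.918) = min(1, 1.000) = 1.000
v \/ u = max(0.918, 0.525) = 0.918
v -> v = min(1, 1 − 0.918 + 0.918) = min(1, 1.000) = 1.000
(v -> v) -> v = min(1, 1 − 1.000 + 0.918) = min(1, 0.918) = 0.918
(v \/ u) -> ((v -> v) -> v) = min(1, 1 − 0.918 + 0.918) = min(1, 1.000) = 1.000
((v \/ (v \/ v)) -> v) \/ ((v \/ u) -> ((v -> v) -> v)) = max(1.000, 1.000) = 1.000
~(((v \/ (v \/ v)) -> v) \/ ((v \/ u) -> ((v -> v) -> v))) = 1 − 1.000 = 0.000

0.000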